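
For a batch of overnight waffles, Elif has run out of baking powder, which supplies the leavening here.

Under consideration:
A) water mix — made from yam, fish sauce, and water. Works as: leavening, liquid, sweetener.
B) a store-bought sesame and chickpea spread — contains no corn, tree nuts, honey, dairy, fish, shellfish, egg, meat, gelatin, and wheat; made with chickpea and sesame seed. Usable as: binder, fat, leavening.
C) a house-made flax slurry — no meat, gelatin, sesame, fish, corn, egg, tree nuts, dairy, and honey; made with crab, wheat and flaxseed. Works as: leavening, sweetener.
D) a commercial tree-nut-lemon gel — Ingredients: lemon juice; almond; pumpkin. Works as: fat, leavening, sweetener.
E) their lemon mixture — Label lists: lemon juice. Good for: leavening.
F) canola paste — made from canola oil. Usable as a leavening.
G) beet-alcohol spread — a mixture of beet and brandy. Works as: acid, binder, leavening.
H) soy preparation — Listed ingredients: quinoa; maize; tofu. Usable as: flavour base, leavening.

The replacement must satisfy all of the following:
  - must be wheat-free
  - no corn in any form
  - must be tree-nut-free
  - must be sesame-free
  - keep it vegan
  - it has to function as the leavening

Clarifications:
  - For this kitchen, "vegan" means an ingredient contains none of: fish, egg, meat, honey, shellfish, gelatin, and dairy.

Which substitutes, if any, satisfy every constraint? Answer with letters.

E, F, G

A: has fish sauce, so not vegan — reject
B: has sesame seed, so not sesame-free — out
C: has crab, so not vegan; has wheat, so not wheat-free — no
D: has almond, so not tree-nut-free — no
E: nothing on the exclusion list — OK
F: every rule checks out — keep
G: only brandy and beet; none excluded — OK
H: has maize, so not corn-free — out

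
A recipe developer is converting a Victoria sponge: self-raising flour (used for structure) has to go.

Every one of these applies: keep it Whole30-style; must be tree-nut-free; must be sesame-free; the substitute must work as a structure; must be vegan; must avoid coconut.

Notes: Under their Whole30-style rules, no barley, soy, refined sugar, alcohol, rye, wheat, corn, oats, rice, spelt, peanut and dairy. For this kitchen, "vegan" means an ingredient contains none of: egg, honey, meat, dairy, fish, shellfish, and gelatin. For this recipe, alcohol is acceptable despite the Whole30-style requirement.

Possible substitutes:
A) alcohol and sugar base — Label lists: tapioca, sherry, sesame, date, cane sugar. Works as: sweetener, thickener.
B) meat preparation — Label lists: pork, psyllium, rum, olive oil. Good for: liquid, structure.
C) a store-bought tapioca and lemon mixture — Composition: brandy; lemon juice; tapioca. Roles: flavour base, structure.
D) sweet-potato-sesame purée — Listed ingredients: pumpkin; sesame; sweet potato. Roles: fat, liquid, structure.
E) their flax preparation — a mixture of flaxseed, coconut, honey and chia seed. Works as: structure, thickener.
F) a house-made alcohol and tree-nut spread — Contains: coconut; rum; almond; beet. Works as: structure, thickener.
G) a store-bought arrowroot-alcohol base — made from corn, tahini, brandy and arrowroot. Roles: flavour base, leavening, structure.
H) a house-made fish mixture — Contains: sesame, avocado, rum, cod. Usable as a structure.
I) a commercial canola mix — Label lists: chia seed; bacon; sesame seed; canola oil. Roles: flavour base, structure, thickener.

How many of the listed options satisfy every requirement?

1

A: not usable as a structure; has cane sugar, so not Whole30-style (and 1 more) — out
B: has pork, so not vegan — reject
C: alcohol is permitted under the Whole30-style carve-out; nothing else excluded — OK
D: has sesame, so not sesame-free — reject
E: has honey, so not vegan; has coconut, so not coconut-free — reject
F: has coconut, so not coconut-free; has almond, so not tree-nut-free — no
G: has corn, so not Whole30-style; has tahini, so not sesame-free — out
H: has cod, so not vegan; has sesame, so not sesame-free — reject
I: has bacon, so not vegan; has sesame seed, so not sesame-free — no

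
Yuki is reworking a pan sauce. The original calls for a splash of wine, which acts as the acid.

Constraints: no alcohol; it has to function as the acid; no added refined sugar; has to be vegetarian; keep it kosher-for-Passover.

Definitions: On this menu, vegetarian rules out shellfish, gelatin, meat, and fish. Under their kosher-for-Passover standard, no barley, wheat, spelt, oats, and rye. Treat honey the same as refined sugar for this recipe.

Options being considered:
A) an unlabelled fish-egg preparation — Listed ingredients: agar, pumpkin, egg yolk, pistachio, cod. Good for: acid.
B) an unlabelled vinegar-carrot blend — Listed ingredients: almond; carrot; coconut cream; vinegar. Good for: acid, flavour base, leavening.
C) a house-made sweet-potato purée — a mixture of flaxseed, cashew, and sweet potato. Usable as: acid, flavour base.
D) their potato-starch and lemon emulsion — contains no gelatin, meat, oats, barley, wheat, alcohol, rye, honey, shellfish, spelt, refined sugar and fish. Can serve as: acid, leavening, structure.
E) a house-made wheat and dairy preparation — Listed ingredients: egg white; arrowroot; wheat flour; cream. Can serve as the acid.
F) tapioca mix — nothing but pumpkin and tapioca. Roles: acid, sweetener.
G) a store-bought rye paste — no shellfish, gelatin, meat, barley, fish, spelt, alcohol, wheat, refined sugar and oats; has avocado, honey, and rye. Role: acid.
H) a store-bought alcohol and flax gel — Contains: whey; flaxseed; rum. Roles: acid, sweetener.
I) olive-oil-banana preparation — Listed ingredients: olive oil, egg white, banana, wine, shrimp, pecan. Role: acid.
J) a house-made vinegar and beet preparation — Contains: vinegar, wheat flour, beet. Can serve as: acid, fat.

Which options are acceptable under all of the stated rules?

A: has cod, so not vegetarian — no
B: works as an acid, no-added-sugar, kosher-for-Passover — valid
C: works as an acid, vegetarian, kosher-for-Passover — keep
D: no alcohol, kosher-for-Passover — valid
E: has wheat flour, so not kosher-for-Passover — out
F: no-added-sugar, kosher-for-Passover — valid
G: has rye, so not kosher-for-Passover; has honey, so not no-added-sugar — reject
H: has rum, so not alcohol-free — reject
I: has shrimp, so not vegetarian; has wine, so not alcohol-free — reject
J: has wheat flour, so not kosher-for-Passover — no

B, C, D, F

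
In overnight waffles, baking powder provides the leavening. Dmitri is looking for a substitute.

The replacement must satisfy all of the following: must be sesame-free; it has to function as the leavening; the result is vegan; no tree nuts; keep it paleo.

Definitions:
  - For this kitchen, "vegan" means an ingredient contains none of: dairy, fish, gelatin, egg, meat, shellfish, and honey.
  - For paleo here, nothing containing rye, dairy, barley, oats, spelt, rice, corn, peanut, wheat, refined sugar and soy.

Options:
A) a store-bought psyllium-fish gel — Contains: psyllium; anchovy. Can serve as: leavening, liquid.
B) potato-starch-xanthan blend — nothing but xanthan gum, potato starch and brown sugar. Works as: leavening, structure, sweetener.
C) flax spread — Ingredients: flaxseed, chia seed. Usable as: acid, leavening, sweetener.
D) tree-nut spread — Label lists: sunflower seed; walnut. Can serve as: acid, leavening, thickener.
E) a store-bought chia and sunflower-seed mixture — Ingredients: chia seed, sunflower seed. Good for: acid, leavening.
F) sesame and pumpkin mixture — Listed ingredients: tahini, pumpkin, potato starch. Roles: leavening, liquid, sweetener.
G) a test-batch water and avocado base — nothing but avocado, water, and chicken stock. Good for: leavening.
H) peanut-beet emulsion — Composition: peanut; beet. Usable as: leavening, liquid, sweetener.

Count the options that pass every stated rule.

2

A: has anchovy, so not vegan — out
B: has brown sugar, so not paleo — no
C: only chia seed and flaxseed; none excluded — OK
D: has walnut, so not tree-nut-free — reject
E: no tree nuts, vegan — valid
F: has tahini, so not sesame-free — reject
G: has chicken stock, so not vegan — out
H: has peanut, so not paleo — no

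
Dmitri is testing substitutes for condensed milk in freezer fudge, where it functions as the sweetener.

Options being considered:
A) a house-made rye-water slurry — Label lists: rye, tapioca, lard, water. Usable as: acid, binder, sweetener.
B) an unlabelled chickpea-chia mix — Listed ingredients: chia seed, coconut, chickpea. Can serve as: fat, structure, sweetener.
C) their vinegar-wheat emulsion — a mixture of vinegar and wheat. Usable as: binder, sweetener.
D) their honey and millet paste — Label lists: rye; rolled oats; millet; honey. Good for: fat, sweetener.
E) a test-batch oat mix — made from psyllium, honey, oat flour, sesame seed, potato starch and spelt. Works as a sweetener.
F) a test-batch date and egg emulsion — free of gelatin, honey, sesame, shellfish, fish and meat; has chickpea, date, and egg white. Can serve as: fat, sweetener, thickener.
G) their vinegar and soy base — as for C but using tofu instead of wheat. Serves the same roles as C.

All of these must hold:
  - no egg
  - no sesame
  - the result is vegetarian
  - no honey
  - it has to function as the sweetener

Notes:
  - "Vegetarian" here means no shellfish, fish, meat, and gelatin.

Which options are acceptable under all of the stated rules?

A: has lard, so not vegetarian — reject
B: nothing on the exclusion list — valid
C: no egg, no honey — keep
D: has honey, so not honey-free — no
E: has honey, so not honey-free; has sesame seed, so not sesame-free — out
F: has egg white, so not egg-free — out
G: works as a sweetener, vegetarian, no honey — valid

B, C, G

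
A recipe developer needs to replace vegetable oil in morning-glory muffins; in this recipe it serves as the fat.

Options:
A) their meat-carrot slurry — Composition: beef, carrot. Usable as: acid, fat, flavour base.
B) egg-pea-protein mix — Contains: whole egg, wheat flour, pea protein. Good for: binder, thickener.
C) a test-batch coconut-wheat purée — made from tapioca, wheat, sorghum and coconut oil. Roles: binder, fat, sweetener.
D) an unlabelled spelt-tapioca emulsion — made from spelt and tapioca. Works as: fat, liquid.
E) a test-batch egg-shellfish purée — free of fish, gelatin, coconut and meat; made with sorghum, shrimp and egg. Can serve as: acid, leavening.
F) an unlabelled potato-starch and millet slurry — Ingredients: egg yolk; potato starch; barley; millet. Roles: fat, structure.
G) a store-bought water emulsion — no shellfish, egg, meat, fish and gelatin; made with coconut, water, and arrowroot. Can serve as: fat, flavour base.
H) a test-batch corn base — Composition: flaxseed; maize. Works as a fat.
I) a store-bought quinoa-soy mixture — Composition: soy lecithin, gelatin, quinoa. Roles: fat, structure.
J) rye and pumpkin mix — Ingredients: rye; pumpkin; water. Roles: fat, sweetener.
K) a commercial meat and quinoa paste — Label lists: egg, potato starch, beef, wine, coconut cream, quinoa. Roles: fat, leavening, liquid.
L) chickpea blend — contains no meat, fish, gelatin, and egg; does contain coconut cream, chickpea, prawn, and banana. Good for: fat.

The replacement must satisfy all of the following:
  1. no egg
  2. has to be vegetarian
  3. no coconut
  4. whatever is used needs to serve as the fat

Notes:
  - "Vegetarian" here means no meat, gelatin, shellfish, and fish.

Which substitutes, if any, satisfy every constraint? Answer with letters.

A: has beef, so not vegetarian — out
B: not usable as a fat; has whole egg, so not egg-free — out
C: has coconut oil, so not coconut-free — no
D: only spelt and tapioca; none excluded — keep
E: not usable as a fat; has shrimp, so not vegetarian (and 1 more) — no
F: has egg yolk, so not egg-free — reject
G: has coconut, so not coconut-free — out
H: only maize and flaxseed; none excluded — valid
I: has gelatin, so not vegetarian — no
J: only rye, pumpkin, and water; none excluded — keep
K: has beef, so not vegetarian; has egg, so not egg-free (and 1 more) — no
L: has prawn, so not vegetarian; has coconut cream, so not coconut-free — reject

D, H, J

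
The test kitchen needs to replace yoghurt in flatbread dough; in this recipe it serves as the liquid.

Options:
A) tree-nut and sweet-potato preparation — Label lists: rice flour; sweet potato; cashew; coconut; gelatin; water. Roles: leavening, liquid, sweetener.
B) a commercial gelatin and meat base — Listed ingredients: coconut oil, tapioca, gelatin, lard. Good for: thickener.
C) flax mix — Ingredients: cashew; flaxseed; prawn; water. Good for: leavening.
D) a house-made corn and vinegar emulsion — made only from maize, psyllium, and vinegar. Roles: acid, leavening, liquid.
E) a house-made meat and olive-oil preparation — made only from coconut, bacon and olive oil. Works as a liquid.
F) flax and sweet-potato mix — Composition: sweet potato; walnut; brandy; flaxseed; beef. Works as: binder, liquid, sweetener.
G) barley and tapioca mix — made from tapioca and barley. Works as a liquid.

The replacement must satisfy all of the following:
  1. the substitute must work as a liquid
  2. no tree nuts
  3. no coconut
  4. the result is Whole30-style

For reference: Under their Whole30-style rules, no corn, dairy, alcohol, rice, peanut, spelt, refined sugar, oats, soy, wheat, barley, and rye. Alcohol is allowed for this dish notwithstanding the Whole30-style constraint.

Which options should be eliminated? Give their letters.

A, B, C, D, E, F, G

A: has rice flour, so not Whole30-style; has coconut, so not coconut-free (and 1 more) — no
B: not usable as a liquid; has coconut oil, so not coconut-free — no
C: not usable as a liquid; has cashew, so not tree-nut-free — out
D: has maize, so not Whole30-style — reject
E: has coconut, so not coconut-free — out
F: has walnut, so not tree-nut-free — no
G: has barley, so not Whole30-style — out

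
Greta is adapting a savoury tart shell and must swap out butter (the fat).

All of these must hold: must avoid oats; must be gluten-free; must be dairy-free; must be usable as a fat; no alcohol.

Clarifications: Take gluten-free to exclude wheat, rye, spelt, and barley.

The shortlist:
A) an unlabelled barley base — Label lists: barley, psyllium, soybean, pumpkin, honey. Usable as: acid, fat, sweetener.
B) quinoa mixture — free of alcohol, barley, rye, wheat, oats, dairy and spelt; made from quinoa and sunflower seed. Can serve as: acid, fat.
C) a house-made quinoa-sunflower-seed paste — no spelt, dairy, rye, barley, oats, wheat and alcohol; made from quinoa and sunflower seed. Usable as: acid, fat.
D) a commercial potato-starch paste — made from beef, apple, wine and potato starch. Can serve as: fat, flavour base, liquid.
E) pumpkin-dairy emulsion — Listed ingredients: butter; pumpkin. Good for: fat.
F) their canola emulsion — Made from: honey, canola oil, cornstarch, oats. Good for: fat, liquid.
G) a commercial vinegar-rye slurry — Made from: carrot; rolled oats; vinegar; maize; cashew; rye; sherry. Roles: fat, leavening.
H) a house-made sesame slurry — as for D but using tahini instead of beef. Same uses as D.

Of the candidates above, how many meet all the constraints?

A: has barley, so not gluten-free — reject
B: no oats, gluten-free — OK
C: works as a fat, gluten-free, no dairy — valid
D: has wine, so not alcohol-free — out
E: has butter, so not dairy-free — reject
F: has oats, so not oat-free — reject
G: has rye, so not gluten-free; has sherry, so not alcohol-free (and 1 more) — out
H: has wine, so not alcohol-free — reject

2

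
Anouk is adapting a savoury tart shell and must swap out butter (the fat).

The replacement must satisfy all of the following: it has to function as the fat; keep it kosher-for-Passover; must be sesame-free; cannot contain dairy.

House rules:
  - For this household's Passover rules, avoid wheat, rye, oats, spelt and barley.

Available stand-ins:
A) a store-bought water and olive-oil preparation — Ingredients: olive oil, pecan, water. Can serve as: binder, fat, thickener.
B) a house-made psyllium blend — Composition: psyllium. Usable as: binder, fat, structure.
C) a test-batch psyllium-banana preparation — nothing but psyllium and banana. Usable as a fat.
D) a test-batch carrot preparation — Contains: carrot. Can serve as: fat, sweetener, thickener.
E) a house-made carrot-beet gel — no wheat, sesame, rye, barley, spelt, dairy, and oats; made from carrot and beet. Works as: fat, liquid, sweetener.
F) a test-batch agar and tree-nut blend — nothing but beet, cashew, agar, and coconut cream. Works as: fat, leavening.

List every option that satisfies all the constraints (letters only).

A, B, C, D, E, F

A: kosher-for-Passover, no dairy — OK
B: works as a fat, no dairy, no sesame — OK
C: all constraints satisfied — keep
D: nothing on the exclusion list — valid
E: works as a fat, kosher-for-Passover, no sesame — OK
F: nothing on the exclusion list — valid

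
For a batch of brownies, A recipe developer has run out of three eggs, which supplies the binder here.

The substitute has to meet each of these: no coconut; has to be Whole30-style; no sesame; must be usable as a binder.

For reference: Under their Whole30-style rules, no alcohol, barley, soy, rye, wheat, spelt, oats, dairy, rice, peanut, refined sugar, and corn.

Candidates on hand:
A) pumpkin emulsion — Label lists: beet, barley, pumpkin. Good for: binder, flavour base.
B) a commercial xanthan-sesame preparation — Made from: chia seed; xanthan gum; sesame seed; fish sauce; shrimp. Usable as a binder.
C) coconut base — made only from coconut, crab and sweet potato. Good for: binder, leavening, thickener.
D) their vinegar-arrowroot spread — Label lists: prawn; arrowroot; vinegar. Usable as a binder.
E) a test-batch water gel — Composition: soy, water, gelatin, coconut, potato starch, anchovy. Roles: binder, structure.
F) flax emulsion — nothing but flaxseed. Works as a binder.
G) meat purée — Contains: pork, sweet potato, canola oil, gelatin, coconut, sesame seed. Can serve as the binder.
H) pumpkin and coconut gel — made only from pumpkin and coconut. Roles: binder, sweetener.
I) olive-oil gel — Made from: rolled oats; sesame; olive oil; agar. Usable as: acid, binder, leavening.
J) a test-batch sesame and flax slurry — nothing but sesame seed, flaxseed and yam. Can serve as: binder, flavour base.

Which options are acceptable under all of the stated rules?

D, F

A: has barley, so not Whole30-style — out
B: has sesame seed, so not sesame-free — no
C: has coconut, so not coconut-free — no
D: nothing on the exclusion list — OK
E: has soy, so not Whole30-style; has coconut, so not coconut-free — no
F: no sesame, no coconut — OK
G: has sesame seed, so not sesame-free; has coconut, so not coconut-free — no
H: has coconut, so not coconut-free — no
I: has rolled oats, so not Whole30-style; has sesame, so not sesame-free — reject
J: has sesame seed, so not sesame-free — reject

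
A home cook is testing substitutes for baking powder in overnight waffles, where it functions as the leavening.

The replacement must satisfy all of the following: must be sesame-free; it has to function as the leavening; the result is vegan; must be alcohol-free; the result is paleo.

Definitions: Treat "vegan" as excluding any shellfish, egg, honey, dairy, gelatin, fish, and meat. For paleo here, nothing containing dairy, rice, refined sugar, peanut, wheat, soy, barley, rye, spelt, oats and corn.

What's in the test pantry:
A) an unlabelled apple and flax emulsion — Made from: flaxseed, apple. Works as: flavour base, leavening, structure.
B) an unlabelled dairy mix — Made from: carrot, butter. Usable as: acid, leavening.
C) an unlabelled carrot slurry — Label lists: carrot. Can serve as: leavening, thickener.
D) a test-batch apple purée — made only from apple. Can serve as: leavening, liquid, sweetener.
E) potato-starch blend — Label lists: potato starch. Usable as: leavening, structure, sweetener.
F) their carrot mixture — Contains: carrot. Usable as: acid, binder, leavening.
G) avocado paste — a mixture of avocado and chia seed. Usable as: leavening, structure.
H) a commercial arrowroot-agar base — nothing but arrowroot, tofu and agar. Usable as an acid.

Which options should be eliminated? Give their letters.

B, H

A: nothing on the exclusion list — keep
B: has butter, so not vegan; has butter, so not paleo — reject
C: no alcohol, paleo — valid
D: nothing on the exclusion list — OK
E: works as a leavening, no alcohol, paleo — keep
F: no alcohol, no sesame — keep
G: nothing on the exclusion list — OK
H: not usable as a leavening; has tofu, so not paleo — out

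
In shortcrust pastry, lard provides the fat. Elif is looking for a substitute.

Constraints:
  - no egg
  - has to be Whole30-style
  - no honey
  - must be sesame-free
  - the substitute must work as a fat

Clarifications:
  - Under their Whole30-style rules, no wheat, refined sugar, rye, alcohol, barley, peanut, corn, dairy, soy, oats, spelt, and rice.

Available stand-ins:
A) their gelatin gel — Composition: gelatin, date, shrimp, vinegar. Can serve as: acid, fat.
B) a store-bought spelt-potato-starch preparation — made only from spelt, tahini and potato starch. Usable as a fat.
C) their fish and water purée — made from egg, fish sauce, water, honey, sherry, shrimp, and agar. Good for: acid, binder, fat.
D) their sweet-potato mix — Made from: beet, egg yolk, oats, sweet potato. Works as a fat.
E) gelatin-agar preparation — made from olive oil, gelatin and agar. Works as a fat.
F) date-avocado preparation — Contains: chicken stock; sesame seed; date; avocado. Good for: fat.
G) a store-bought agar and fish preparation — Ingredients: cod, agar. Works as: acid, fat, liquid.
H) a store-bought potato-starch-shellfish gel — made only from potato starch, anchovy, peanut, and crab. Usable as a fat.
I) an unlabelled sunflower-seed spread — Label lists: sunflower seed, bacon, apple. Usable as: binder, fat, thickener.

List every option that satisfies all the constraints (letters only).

A, E, G, I

A: nothing on the exclusion list — valid
B: has spelt, so not Whole30-style; has tahini, so not sesame-free — reject
C: has sherry, so not Whole30-style; has honey, so not honey-free (and 1 more) — reject
D: has oats, so not Whole30-style; has egg yolk, so not egg-free — reject
E: nothing on the exclusion list — keep
F: has sesame seed, so not sesame-free — reject
G: no honey, no egg — OK
H: has peanut, so not Whole30-style — reject
I: works as a fat, no honey, no egg — OK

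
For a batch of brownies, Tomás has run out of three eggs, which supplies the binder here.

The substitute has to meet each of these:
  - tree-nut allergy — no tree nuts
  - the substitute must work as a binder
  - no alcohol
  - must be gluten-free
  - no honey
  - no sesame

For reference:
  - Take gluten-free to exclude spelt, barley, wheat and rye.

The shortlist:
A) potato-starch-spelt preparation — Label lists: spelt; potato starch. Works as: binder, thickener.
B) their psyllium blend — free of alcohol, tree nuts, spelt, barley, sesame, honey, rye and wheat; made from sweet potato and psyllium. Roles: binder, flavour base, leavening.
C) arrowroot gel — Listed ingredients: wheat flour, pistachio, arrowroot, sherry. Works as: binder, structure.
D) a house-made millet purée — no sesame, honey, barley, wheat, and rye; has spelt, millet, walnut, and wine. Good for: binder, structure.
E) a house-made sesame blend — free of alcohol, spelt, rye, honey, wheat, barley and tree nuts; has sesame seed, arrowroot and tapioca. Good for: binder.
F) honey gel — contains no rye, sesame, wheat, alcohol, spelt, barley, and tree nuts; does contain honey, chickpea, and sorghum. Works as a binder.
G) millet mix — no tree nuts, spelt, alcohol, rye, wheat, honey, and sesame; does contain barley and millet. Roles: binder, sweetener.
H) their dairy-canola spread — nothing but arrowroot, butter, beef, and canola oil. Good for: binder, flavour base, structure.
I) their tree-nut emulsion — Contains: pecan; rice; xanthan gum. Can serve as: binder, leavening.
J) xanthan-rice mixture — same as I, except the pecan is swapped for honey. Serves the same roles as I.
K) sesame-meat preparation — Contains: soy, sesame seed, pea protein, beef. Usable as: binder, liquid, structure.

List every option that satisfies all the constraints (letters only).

A: has spelt, so not gluten-free — no
B: works as a binder, gluten-free, no alcohol — OK
C: has wheat flour, so not gluten-free; has pistachio, so not tree-nut-free (and 1 more) — reject
D: has spelt, so not gluten-free; has walnut, so not tree-nut-free (and 1 more) — reject
E: has sesame seed, so not sesame-free — reject
F: has honey, so not honey-free — out
G: has barley, so not gluten-free — out
H: no sesame, no tree nuts — valid
I: has pecan, so not tree-nut-free — out
J: has honey, so not honey-free — reject
K: has sesame seed, so not sesame-free — reject

B, H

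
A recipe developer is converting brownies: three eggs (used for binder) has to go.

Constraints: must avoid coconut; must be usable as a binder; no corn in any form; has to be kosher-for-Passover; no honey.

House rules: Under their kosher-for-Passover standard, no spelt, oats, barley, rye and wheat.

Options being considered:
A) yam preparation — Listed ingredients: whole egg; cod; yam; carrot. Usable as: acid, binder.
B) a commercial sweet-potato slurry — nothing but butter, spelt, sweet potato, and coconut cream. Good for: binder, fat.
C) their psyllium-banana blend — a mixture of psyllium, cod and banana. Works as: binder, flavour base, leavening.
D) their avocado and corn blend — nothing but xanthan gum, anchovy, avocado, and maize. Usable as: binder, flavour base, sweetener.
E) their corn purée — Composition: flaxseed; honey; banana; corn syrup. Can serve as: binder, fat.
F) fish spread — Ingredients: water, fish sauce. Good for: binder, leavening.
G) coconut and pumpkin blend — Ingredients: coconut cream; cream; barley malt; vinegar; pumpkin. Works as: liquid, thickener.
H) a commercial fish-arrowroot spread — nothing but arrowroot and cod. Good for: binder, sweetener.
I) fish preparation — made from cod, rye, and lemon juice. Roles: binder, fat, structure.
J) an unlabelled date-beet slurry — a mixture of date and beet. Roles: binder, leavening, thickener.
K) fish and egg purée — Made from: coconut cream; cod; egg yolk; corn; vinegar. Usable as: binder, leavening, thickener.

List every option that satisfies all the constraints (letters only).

A: kosher-for-Passover, no corn — valid
B: has spelt, so not kosher-for-Passover; has coconut cream, so not coconut-free — out
C: nothing on the exclusion list — keep
D: has maize, so not corn-free — reject
E: has corn syrup, so not corn-free; has honey, so not honey-free — out
F: only fish sauce and water; none excluded — keep
G: not usable as a binder; has barley malt, so not kosher-for-Passover (and 1 more) — no
H: kosher-for-Passover, no coconut — keep
I: has rye, so not kosher-for-Passover — no
J: only date and beet; none excluded — valid
K: has corn, so not corn-free; has coconut cream, so not coconut-free — reject

A, C, F, H, J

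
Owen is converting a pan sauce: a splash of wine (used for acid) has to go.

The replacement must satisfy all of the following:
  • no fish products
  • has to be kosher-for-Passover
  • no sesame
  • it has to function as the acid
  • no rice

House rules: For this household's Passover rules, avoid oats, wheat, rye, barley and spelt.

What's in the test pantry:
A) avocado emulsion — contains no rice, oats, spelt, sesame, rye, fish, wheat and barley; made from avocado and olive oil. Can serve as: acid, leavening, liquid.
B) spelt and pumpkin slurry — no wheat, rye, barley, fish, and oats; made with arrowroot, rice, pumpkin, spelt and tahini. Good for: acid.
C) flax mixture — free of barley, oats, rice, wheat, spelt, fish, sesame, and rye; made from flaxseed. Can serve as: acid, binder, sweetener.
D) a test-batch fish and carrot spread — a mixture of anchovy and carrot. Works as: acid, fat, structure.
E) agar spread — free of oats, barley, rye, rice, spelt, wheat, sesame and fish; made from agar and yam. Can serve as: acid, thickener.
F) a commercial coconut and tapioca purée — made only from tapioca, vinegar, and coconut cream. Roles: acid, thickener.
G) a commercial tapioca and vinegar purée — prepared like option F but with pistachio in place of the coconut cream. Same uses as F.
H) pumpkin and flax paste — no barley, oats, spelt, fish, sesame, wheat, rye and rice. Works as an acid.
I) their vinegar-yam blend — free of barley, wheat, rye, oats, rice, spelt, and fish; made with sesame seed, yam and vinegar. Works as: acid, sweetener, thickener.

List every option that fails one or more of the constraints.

A: works as an acid, kosher-for-Passover, no sesame — valid
B: has spelt, so not kosher-for-Passover; has tahini, so not sesame-free (and 1 more) — no
C: works as an acid, no rice, kosher-for-Passover — OK
D: has anchovy, so not fish-free — reject
E: works as an acid, kosher-for-Passover, no fish — OK
F: works as an acid, no sesame, no rice — keep
G: only pistachio, vinegar and tapioca; none excluded — keep
H: works as an acid, no rice, no fish — valid
I: has sesame seed, so not sesame-free — out

B, D, I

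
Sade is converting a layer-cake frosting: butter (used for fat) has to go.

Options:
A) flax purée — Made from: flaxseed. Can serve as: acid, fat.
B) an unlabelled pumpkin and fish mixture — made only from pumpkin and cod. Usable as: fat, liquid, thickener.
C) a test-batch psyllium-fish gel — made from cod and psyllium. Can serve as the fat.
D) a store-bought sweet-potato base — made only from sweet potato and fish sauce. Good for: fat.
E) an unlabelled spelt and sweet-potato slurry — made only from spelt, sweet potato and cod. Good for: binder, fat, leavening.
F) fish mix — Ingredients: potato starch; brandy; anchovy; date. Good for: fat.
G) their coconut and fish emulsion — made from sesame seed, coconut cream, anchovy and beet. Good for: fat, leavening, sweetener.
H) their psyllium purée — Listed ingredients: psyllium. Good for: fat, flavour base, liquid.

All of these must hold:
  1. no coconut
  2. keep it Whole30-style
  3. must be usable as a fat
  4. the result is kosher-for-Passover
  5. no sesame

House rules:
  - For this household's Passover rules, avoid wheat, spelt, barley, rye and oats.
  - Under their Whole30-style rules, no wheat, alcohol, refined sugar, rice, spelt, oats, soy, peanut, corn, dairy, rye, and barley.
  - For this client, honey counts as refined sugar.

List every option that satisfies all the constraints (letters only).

A, B, C, D, H

A: only flaxseed; none excluded — OK
B: Whole30-style, no coconut — valid
C: works as a fat, no coconut, Whole30-style — valid
D: kosher-for-Passover, no sesame — valid
E: has spelt, so not kosher-for-Passover; has spelt, so not Whole30-style — out
F: has brandy, so not Whole30-style — reject
G: has sesame seed, so not sesame-free; has coconut cream, so not coconut-free — no
H: works as a fat, kosher-for-Passover, no coconut — valid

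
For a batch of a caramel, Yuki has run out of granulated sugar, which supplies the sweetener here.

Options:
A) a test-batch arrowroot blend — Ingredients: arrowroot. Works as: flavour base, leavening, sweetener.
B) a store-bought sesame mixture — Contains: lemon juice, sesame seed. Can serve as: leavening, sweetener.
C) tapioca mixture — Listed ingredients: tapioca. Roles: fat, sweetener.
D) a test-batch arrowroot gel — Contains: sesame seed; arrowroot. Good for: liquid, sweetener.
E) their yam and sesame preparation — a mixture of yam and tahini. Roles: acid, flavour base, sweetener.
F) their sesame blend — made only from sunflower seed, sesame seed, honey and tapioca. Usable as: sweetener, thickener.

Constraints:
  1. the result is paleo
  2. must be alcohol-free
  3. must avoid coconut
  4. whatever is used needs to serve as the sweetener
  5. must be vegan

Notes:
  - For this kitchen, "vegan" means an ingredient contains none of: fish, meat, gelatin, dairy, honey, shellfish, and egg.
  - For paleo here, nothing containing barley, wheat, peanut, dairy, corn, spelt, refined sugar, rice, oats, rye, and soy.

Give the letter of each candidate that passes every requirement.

A, B, C, D, E

A: only arrowroot; none excluded — keep
B: only sesame seed and lemon juice; none excluded — OK
C: no coconut, vegan — OK
D: no coconut, paleo — valid
E: only tahini and yam; none excluded — OK
F: has honey, so not vegan — no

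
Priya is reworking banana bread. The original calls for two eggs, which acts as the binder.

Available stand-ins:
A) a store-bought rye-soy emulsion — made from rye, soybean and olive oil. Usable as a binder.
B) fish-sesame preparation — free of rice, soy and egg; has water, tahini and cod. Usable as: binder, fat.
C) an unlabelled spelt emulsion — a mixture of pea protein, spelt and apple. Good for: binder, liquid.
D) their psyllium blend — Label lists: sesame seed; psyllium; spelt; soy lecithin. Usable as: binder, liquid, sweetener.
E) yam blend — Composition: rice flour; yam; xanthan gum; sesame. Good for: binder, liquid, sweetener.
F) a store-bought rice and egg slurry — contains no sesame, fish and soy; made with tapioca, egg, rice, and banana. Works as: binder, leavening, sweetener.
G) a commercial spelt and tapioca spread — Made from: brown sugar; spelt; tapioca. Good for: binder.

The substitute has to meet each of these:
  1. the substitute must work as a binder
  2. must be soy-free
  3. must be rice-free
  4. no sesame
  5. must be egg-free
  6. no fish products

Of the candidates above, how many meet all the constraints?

2

A: has soybean, so not soy-free — no
B: has cod, so not fish-free; has tahini, so not sesame-free — reject
C: works as a binder, no soy, no sesame — OK
D: has soy lecithin, so not soy-free; has sesame seed, so not sesame-free — no
E: has sesame, so not sesame-free; has rice flour, so not rice-free — out
F: has rice, so not rice-free; has egg, so not egg-free — reject
G: only spelt, brown sugar and tapioca; none excluded — valid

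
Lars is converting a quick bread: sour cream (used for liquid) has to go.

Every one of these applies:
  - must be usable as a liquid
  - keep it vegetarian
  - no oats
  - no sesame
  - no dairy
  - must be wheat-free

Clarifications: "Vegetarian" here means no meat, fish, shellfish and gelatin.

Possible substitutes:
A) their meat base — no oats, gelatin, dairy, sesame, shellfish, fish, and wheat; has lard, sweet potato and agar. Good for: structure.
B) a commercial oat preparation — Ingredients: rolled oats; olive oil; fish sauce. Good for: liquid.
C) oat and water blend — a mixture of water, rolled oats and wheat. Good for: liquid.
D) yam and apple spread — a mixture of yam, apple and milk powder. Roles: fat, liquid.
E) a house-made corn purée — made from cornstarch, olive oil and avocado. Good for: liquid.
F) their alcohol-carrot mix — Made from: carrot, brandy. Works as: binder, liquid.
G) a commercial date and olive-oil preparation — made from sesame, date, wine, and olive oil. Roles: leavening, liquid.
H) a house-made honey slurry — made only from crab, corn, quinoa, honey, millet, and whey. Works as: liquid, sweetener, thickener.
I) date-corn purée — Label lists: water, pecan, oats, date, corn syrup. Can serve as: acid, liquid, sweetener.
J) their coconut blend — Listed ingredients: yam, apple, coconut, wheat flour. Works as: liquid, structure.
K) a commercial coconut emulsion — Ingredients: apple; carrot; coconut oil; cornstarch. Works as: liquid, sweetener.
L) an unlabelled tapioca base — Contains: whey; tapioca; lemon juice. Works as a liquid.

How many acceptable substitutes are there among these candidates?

A: not usable as a liquid; has lard, so not vegetarian — reject
B: has fish sauce, so not vegetarian; has rolled oats, so not oat-free — no
C: has rolled oats, so not oat-free; has wheat, so not wheat-free — no
D: has milk powder, so not dairy-free — out
E: all constraints satisfied — keep
F: works as a liquid, vegetarian, no wheat — OK
G: has sesame, so not sesame-free — out
H: has crab, so not vegetarian; has whey, so not dairy-free — no
I: has oats, so not oat-free — out
J: has wheat flour, so not wheat-free — out
K: works as a liquid, no oats, no wheat — OK
L: has whey, so not dairy-free — reject

3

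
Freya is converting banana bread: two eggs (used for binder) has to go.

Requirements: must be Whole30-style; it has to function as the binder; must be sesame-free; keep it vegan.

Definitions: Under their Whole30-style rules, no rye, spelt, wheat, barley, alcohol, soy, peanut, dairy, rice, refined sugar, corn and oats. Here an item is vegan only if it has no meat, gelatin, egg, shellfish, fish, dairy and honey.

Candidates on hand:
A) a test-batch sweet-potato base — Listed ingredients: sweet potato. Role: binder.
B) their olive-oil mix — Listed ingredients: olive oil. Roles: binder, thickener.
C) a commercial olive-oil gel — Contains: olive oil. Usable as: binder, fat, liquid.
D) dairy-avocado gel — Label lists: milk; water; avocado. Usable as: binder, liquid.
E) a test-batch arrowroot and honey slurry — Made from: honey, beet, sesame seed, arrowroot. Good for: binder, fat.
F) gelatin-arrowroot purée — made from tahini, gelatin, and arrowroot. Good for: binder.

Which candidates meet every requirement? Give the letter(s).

A, B, C

A: vegan, Whole30-style — OK
B: only olive oil; none excluded — OK
C: only olive oil; none excluded — OK
D: has milk, so not Whole30-style; has milk, so not vegan — no
E: has honey, so not vegan; has sesame seed, so not sesame-free — no
F: has gelatin, so not vegan; has tahini, so not sesame-free — out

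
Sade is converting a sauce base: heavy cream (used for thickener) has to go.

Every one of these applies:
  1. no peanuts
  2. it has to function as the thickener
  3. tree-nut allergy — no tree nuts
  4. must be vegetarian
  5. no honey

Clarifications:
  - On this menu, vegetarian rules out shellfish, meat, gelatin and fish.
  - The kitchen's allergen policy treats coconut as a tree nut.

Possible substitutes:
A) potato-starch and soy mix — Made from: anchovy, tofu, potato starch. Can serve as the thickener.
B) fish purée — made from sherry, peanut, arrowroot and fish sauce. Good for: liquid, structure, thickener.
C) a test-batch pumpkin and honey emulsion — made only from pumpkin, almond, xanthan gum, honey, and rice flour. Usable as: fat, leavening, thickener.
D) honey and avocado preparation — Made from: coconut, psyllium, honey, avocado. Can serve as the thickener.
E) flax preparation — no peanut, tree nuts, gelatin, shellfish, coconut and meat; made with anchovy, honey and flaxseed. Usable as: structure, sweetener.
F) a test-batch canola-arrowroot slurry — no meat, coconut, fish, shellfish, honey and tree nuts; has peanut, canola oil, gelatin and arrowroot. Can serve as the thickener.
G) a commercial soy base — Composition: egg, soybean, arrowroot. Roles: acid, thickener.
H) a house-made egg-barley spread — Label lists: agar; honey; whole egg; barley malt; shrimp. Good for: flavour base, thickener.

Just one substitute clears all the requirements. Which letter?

A: has anchovy, so not vegetarian — no
B: has fish sauce, so not vegetarian; has peanut, so not peanut-free — reject
C: has honey, so not honey-free; has almond, so not tree-nut-free — out
D: has honey, so not honey-free; has coconut, so not tree-nut-free — out
E: not usable as a thickener; has anchovy, so not vegetarian (and 1 more) — out
F: has gelatin, so not vegetarian; has peanut, so not peanut-free — no
G: works as a thickener, no honey, tree-nut-free — valid
H: has shrimp, so not vegetarian; has honey, so not honey-free — no

G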